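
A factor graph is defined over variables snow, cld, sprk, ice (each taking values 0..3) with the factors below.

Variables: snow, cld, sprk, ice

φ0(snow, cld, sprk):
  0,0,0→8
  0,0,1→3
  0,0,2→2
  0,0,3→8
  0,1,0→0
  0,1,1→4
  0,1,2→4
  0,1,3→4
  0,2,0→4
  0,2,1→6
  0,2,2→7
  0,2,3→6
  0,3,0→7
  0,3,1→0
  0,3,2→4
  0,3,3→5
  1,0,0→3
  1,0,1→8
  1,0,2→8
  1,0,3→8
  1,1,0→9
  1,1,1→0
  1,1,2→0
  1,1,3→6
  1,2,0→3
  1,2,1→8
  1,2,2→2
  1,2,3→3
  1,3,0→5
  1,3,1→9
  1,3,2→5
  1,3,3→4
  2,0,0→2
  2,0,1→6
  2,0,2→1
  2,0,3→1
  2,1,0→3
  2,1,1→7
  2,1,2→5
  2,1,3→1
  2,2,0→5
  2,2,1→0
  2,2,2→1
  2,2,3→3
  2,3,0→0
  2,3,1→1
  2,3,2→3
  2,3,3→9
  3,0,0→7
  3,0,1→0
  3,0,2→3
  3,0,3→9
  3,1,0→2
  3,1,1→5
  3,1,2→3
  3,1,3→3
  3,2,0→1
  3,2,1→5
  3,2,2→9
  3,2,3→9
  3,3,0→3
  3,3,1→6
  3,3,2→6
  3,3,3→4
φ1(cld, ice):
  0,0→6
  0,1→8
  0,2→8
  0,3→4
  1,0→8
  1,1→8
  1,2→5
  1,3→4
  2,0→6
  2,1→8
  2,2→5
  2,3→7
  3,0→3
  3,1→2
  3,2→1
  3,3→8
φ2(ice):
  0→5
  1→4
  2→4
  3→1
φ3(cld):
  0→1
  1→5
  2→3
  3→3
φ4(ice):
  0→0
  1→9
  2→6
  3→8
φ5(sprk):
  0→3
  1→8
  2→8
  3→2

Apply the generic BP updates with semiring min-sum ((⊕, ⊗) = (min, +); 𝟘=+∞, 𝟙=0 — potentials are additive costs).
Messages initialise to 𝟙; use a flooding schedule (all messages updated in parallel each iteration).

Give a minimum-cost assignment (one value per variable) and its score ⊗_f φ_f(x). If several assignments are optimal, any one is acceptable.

init: all messages = 𝟙 over 4 values
r1 m[φ0→snow] = [0, 0, 0, 0]
r1 m[φ0→cld] = [0, 0, 0, 0]
r1 m[φ0→sprk] = [0, 0, 0, 1]
r1 m[φ1→cld] = [4, 4, 5, 1]
r1 m[φ1→ice] = [3, 2, 1, 4]
r1 m[φ2→ice] = [5, 4, 4, 1]
r1 m[φ3→cld] = [1, 5, 3, 3]
r1 m[φ4→ice] = [0, 9, 6, 8]
r1 m[φ5→sprk] = [3, 8, 8, 2]
r1 m[snow→φ0] = [0, 0, 0, 0]
r1 m[cld→φ0] = [0, 0, 0, 0]
r1 m[cld→φ1] = [0, 0, 0, 0]
r1 m[cld→φ3] = [0, 0, 0, 0]
r1 m[sprk→φ0] = [0, 0, 0, 0]
r1 m[sprk→φ5] = [0, 0, 0, 0]
r1 m[ice→φ1] = [0, 0, 0, 0]
r1 m[ice→φ2] = [0, 0, 0, 0]
r1 m[ice→φ4] = [0, 0, 0, 0]
r2 m[φ0→snow] = [0, 0, 0, 0]
r2 m[φ0→cld] = [0, 0, 0, 0]
r2 m[φ0→sprk] = [0, 0, 0, 1]
r2 m[φ1→cld] = [4, 4, 5, 1]
r2 m[φ1→ice] = [3, 2, 1, 4]
r2 m[φ2→ice] = [5, 4, 4, 1]
r2 m[φ3→cld] = [1, 5, 3, 3]
r2 m[φ4→ice] = [0, 9, 6, 8]
r2 m[φ5→sprk] = [3, 8, 8, 2]
r2 m[snow→φ0] = [0, 0, 0, 0]
r2 m[cld→φ0] = [5, 9, 8, 4]
r2 m[cld→φ1] = [1, 5, 3, 3]
r2 m[cld→φ3] = [4, 4, 5, 1]
r2 m[sprk→φ0] = [3, 8, 8, 2]
r2 m[sprk→φ5] = [0, 0, 0, 1]
r2 m[ice→φ1] = [5, 13, 10, 9]
r2 m[ice→φ2] = [3, 11, 7, 12]
r2 m[ice→φ4] = [8, 6, 5, 5]
r3 m[φ0→snow] = [11, 10, 7, 10]
r3 m[φ0→cld] = [3, 3, 4, 3]
r3 m[φ0→sprk] = [4, 4, 6, 6]
r3 m[φ1→cld] = [11, 13, 11, 8]
r3 m[φ1→ice] = [6, 5, 4, 5]
r3 m[φ2→ice] = [5, 4, 4, 1]
r3 m[φ3→cld] = [1, 5, 3, 3]
r3 m[φ4→ice] = [0, 9, 6, 8]
r3 m[φ5→sprk] = [3, 8, 8, 2]
r3 m[snow→φ0] = [0, 0, 0, 0]
r3 m[cld→φ0] = [5, 9, 8, 4]
r3 m[cld→φ1] = [1, 5, 3, 3]
r3 m[cld→φ3] = [4, 4, 5, 1]
r3 m[sprk→φ0] = [3, 8, 8, 2]
r3 m[sprk→φ5] = [0, 0, 0, 1]
r3 m[ice→φ1] = [5, 13, 10, 9]
r3 m[ice→φ2] = [3, 11, 7, 12]
r3 m[ice→φ4] = [8, 6, 5, 5]
r4 m[φ0→snow] = [11, 10, 7, 10]
r4 m[φ0→cld] = [3, 3, 4, 3]
r4 m[φ0→sprk] = [4, 4, 6, 6]
r4 m[φ1→cld] = [11, 13, 11, 8]
r4 m[φ1→ice] = [6, 5, 4, 5]
r4 m[φ2→ice] = [5, 4, 4, 1]
r4 m[φ3→cld] = [1, 5, 3, 3]
r4 m[φ4→ice] = [0, 9, 6, 8]
r4 m[φ5→sprk] = [3, 8, 8, 2]
r4 m[snow→φ0] = [0, 0, 0, 0]
r4 m[cld→φ0] = [12, 18, 14, 11]
r4 m[cld→φ1] = [4, 8, 7, 6]
r4 m[cld→φ3] = [14, 16, 15, 11]
r4 m[sprk→φ0] = [3, 8, 8, 2]
r4 m[sprk→φ5] = [4, 4, 6, 6]
r4 m[ice→φ1] = [5, 13, 10, 9]
r4 m[ice→φ2] = [6, 14, 10, 13]
r4 m[ice→φ4] = [11, 9, 8, 6]
r5 m[φ0→snow] = [18, 17, 14, 17]
r5 m[φ0→cld] = [3, 3, 4, 3]
r5 m[φ0→sprk] = [11, 11, 13, 13]
r5 m[φ1→cld] = [11, 13, 11, 8]
r5 m[φ1→ice] = [9, 8, 7, 8]
r5 m[φ2→ice] = [5, 4, 4, 1]
r5 m[φ3→cld] = [1, 5, 3, 3]
r5 m[φ4→ice] = [0, 9, 6, 8]
r5 m[φ5→sprk] = [3, 8, 8, 2]
r5 m[snow→φ0] = [0, 0, 0, 0]
r5 m[cld→φ0] = [12, 18, 14, 11]
r5 m[cld→φ1] = [4, 8, 7, 6]
r5 m[cld→φ3] = [14, 16, 15, 11]
r5 m[sprk→φ0] = [3, 8, 8, 2]
r5 m[sprk→φ5] = [4, 4, 6, 6]
r5 m[ice→φ1] = [5, 13, 10, 9]
r5 m[ice→φ2] = [6, 14, 10, 13]
r5 m[ice→φ4] = [11, 9, 8, 6]
r6 m[φ0→snow] = [18, 17, 14, 17]
r6 m[φ0→cld] = [3, 3, 4, 3]
r6 m[φ0→sprk] = [11, 11, 13, 13]
r6 m[φ1→cld] = [11, 13, 11, 8]
r6 m[φ1→ice] = [9, 8, 7, 8]
r6 m[φ2→ice] = [5, 4, 4, 1]
r6 m[φ3→cld] = [1, 5, 3, 3]
r6 m[φ4→ice] = [0, 9, 6, 8]
r6 m[φ5→sprk] = [3, 8, 8, 2]
r6 m[snow→φ0] = [0, 0, 0, 0]
r6 m[cld→φ0] = [12, 18, 14, 11]
r6 m[cld→φ1] = [4, 8, 7, 6]
r6 m[cld→φ3] = [14, 16, 15, 11]
r6 m[sprk→φ0] = [3, 8, 8, 2]
r6 m[sprk→φ5] = [11, 11, 13, 13]
r6 m[ice→φ1] = [5, 13, 10, 9]
r6 m[ice→φ2] = [9, 17, 13, 16]
r6 m[ice→φ4] = [14, 12, 11, 9]
r7 m[φ0→snow] = [18, 17, 14, 17]
r7 m[φ0→cld] = [3, 3, 4, 3]
r7 m[φ0→sprk] = [11, 11, 13, 13]
r7 m[φ1→cld] = [11, 13, 11, 8]
r7 m[φ1→ice] = [9, 8, 7, 8]
r7 m[φ2→ice] = [5, 4, 4, 1]
r7 m[φ3→cld] = [1, 5, 3, 3]
r7 m[φ4→ice] = [0, 9, 6, 8]
r7 m[φ5→sprk] = [3, 8, 8, 2]
r7 m[snow→φ0] = [0, 0, 0, 0]
r7 m[cld→φ0] = [12, 18, 14, 11]
r7 m[cld→φ1] = [4, 8, 7, 6]
r7 m[cld→φ3] = [14, 16, 15, 11]
r7 m[sprk→φ0] = [3, 8, 8, 2]
r7 m[sprk→φ5] = [11, 11, 13, 13]
r7 m[ice→φ1] = [5, 13, 10, 9]
r7 m[ice→φ2] = [9, 17, 13, 16]
r7 m[ice→φ4] = [14, 12, 11, 9]
fixed point reached at round 7
traceback from snow: (snow=2, cld=3, sprk=0, ice=0), score=14

assignment: (snow=2, cld=3, sprk=0, ice=0); score = 14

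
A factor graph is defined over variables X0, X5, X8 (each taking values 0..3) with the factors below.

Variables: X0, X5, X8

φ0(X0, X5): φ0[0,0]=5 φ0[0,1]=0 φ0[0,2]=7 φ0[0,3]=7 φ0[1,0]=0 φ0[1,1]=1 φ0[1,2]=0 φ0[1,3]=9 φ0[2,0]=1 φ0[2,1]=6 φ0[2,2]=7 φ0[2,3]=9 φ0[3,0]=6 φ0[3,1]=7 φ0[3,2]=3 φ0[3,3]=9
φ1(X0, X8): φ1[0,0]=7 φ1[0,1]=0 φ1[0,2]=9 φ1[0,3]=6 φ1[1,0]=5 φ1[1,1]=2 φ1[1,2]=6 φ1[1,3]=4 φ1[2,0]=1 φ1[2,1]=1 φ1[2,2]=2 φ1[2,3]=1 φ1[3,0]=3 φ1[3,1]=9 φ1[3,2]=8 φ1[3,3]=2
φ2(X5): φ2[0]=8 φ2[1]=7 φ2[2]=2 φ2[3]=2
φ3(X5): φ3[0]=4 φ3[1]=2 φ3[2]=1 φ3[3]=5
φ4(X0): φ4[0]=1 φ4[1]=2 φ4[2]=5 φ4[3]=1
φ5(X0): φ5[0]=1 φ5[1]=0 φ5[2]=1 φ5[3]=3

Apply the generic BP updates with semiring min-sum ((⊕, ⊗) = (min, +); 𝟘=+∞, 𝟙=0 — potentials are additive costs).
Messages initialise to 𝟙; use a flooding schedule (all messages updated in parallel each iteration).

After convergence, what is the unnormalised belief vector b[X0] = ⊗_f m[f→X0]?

init: all messages = 𝟙 over 4 values
r1 m[φ0→X0] = [0, 0, 1, 3]
r1 m[φ0→X5] = [0, 0, 0, 7]
r1 m[φ1→X0] = [0, 2, 1, 2]
r1 m[φ1→X8] = [1, 0, 2, 1]
r1 m[φ2→X5] = [8, 7, 2, 2]
r1 m[φ3→X5] = [4, 2, 1, 5]
r1 m[φ4→X0] = [1, 2, 5, 1]
r1 m[φ5→X0] = [1, 0, 1, 3]
r1 m[X0→φ0] = [0, 0, 0, 0]
r1 m[X0→φ1] = [0, 0, 0, 0]
r1 m[X0→φ4] = [0, 0, 0, 0]
r1 m[X0→φ5] = [0, 0, 0, 0]
r1 m[X5→φ0] = [0, 0, 0, 0]
r1 m[X5→φ2] = [0, 0, 0, 0]
r1 m[X5→φ3] = [0, 0, 0, 0]
r1 m[X8→φ1] = [0, 0, 0, 0]
r2 m[φ0→X0] = [0, 0, 1, 3]
r2 m[φ0→X5] = [0, 0, 0, 7]
r2 m[φ1→X0] = [0, 2, 1, 2]
r2 m[φ1→X8] = [1, 0, 2, 1]
r2 m[φ2→X5] = [8, 7, 2, 2]
r2 m[φ3→X5] = [4, 2, 1, 5]
r2 m[φ4→X0] = [1, 2, 5, 1]
r2 m[φ5→X0] = [1, 0, 1, 3]
r2 m[X0→φ0] = [2, 4, 7, 6]
r2 m[X0→φ1] = [2, 2, 7, 7]
r2 m[X0→φ4] = [1, 2, 3, 8]
r2 m[X0→φ5] = [1, 4, 7, 6]
r2 m[X5→φ0] = [12, 9, 3, 7]
r2 m[X5→φ2] = [4, 2, 1, 12]
r2 m[X5→φ3] = [8, 7, 2, 9]
r2 m[X8→φ1] = [0, 0, 0, 0]
r3 m[φ0→X0] = [9, 3, 10, 6]
r3 m[φ0→X5] = [4, 2, 4, 9]
r3 m[φ1→X0] = [0, 2, 1, 2]
r3 m[φ1→X8] = [7, 2, 8, 6]
r3 m[φ2→X5] = [8, 7, 2, 2]
r3 m[φ3→X5] = [4, 2, 1, 5]
r3 m[φ4→X0] = [1, 2, 5, 1]
r3 m[φ5→X0] = [1, 0, 1, 3]
r3 m[X0→φ0] = [2, 4, 7, 6]
r3 m[X0→φ1] = [2, 2, 7, 7]
r3 m[X0→φ4] = [1, 2, 3, 8]
r3 m[X0→φ5] = [1, 4, 7, 6]
r3 m[X5→φ0] = [12, 9, 3, 7]
r3 m[X5→φ2] = [4, 2, 1, 12]
r3 m[X5→φ3] = [8, 7, 2, 9]
r3 m[X8→φ1] = [0, 0, 0, 0]
r4 m[φ0→X0] = [9, 3, 10, 6]
r4 m[φ0→X5] = [4, 2, 4, 9]
r4 m[φ1→X0] = [0, 2, 1, 2]
r4 m[φ1→X8] = [7, 2, 8, 6]
r4 m[φ2→X5] = [8, 7, 2, 2]
r4 m[φ3→X5] = [4, 2, 1, 5]
r4 m[φ4→X0] = [1, 2, 5, 1]
r4 m[φ5→X0] = [1, 0, 1, 3]
r4 m[X0→φ0] = [2, 4, 7, 6]
r4 m[X0→φ1] = [11, 5, 16, 10]
r4 m[X0→φ4] = [10, 5, 12, 11]
r4 m[X0→φ5] = [10, 7, 16, 9]
r4 m[X5→φ0] = [12, 9, 3, 7]
r4 m[X5→φ2] = [8, 4, 5, 14]
r4 m[X5→φ3] = [12, 9, 6, 11]
r4 m[X8→φ1] = [0, 0, 0, 0]
r5 m[φ0→X0] = [9, 3, 10, 6]
r5 m[φ0→X5] = [4, 2, 4, 9]
r5 m[φ1→X0] = [0, 2, 1, 2]
r5 m[φ1→X8] = [10, 7, 11, 9]
r5 m[φ2→X5] = [8, 7, 2, 2]
r5 m[φ3→X5] = [4, 2, 1, 5]
r5 m[φ4→X0] = [1, 2, 5, 1]
r5 m[φ5→X0] = [1, 0, 1, 3]
r5 m[X0→φ0] = [2, 4, 7, 6]
r5 m[X0→φ1] = [11, 5, 16, 10]
r5 m[X0→φ4] = [10, 5, 12, 11]
r5 m[X0→φ5] = [10, 7, 16, 9]
r5 m[X5→φ0] = [12, 9, 3, 7]
r5 m[X5→φ2] = [8, 4, 5, 14]
r5 m[X5→φ3] = [12, 9, 6, 11]
r5 m[X8→φ1] = [0, 0, 0, 0]
r6 m[φ0→X0] = [9, 3, 10, 6]
r6 m[φ0→X5] = [4, 2, 4, 9]
r6 m[φ1→X0] = [0, 2, 1, 2]
r6 m[φ1→X8] = [10, 7, 11, 9]
r6 m[φ2→X5] = [8, 7, 2, 2]
r6 m[φ3→X5] = [4, 2, 1, 5]
r6 m[φ4→X0] = [1, 2, 5, 1]
r6 m[φ5→X0] = [1, 0, 1, 3]
r6 m[X0→φ0] = [2, 4, 7, 6]
r6 m[X0→φ1] = [11, 5, 16, 10]
r6 m[X0→φ4] = [10, 5, 12, 11]
r6 m[X0→φ5] = [10, 7, 16, 9]
r6 m[X5→φ0] = [12, 9, 3, 7]
r6 m[X5→φ2] = [8, 4, 5, 14]
r6 m[X5→φ3] = [12, 9, 6, 11]
r6 m[X8→φ1] = [0, 0, 0, 0]
fixed point reached at round 6
b[X0] = ⊗ incoming = [11, 7, 17, 12]

b[X0] = [11, 7, 17, 12]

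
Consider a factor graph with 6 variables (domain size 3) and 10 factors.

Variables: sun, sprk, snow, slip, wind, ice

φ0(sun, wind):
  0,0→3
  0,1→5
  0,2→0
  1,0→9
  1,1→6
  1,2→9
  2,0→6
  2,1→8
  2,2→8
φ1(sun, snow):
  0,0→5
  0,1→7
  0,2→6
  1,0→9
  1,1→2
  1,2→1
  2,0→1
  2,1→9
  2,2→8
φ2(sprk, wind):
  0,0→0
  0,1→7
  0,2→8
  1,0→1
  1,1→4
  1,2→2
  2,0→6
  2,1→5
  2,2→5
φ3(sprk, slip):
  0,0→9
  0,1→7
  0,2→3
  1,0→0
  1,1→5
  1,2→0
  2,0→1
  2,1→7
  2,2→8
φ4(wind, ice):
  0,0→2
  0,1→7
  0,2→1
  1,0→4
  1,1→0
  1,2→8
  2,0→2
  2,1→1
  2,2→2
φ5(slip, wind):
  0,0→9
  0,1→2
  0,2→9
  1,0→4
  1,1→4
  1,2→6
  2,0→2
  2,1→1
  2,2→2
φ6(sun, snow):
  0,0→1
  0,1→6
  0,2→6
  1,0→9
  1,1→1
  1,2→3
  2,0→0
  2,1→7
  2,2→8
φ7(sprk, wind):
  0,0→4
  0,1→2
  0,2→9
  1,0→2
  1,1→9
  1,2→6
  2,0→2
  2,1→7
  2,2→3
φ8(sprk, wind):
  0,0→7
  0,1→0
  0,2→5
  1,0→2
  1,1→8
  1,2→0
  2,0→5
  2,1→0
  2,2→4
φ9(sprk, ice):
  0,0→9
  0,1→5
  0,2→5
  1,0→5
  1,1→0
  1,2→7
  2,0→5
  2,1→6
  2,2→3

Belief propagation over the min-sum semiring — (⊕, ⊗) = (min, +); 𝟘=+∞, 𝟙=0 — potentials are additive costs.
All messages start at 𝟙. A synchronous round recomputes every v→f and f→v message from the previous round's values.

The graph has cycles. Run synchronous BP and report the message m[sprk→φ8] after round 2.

message @ round 2 = [10, 3, 11]

init: all messages = 𝟙 over 3 values
r1 m[φ0→sun] = [0, 6, 6]
r1 m[φ0→wind] = [3, 5, 0]
r1 m[φ1→sun] = [5, 1, 1]
r1 m[φ1→snow] = [1, 2, 1]
r1 m[φ2→sprk] = [0, 1, 5]
r1 m[φ2→wind] = [0, 4, 2]
r1 m[φ3→sprk] = [3, 0, 1]
r1 m[φ3→slip] = [0, 5, 0]
r1 m[φ4→wind] = [1, 0, 1]
r1 m[φ4→ice] = [2, 0, 1]
r1 m[φ5→slip] = [2, 4, 1]
r1 m[φ5→wind] = [2, 1, 2]
r1 m[φ6→sun] = [1, 1, 0]
r1 m[φ6→snow] = [0, 1, 3]
r1 m[φ7→sprk] = [2, 2, 2]
r1 m[φ7→wind] = [2, 2, 3]
r1 m[φ8→sprk] = [0, 0, 0]
r1 m[φ8→wind] = [2, 0, 0]
r1 m[φ9→sprk] = [5, 0, 3]
r1 m[φ9→ice] = [5, 0, 3]
r1 m[sun→φ0] = [0, 0, 0]
r1 m[sun→φ1] = [0, 0, 0]
r1 m[sun→φ6] = [0, 0, 0]
r1 m[sprk→φ2] = [0, 0, 0]
r1 m[sprk→φ3] = [0, 0, 0]
r1 m[sprk→φ7] = [0, 0, 0]
r1 m[sprk→φ8] = [0, 0, 0]
r1 m[sprk→φ9] = [0, 0, 0]
r1 m[snow→φ1] = [0, 0, 0]
r1 m[snow→φ6] = [0, 0, 0]
r1 m[slip→φ3] = [0, 0, 0]
r1 m[slip→φ5] = [0, 0, 0]
r1 m[wind→φ0] = [0, 0, 0]
r1 m[wind→φ2] = [0, 0, 0]
r1 m[wind→φ4] = [0, 0, 0]
r1 m[wind→φ5] = [0, 0, 0]
r1 m[wind→φ7] = [0, 0, 0]
r1 m[wind→φ8] = [0, 0, 0]
r1 m[ice→φ4] = [0, 0, 0]
r1 m[ice→φ9] = [0, 0, 0]
r2 m[φ0→sun] = [0, 6, 6]
r2 m[φ0→wind] = [3, 5, 0]
r2 m[φ1→sun] = [5, 1, 1]
r2 m[φ1→snow] = [1, 2, 1]
r2 m[φ2→sprk] = [0, 1, 5]
r2 m[φ2→wind] = [0, 4, 2]
r2 m[φ3→sprk] = [3, 0, 1]
r2 m[φ3→slip] = [0, 5, 0]
r2 m[φ4→wind] = [1, 0, 1]
r2 m[φ4→ice] = [2, 0, 1]
r2 m[φ5→slip] = [2, 4, 1]
r2 m[φ5→wind] = [2, 1, 2]
r2 m[φ6→sun] = [1, 1, 0]
r2 m[φ6→snow] = [0, 1, 3]
r2 m[φ7→sprk] = [2, 2, 2]
r2 m[φ7→wind] = [2, 2, 3]
r2 m[φ8→sprk] = [0, 0, 0]
r2 m[φ8→wind] = [2, 0, 0]
r2 m[φ9→sprk] = [5, 0, 3]
r2 m[φ9→ice] = [5, 0, 3]
r2 m[sun→φ0] = [6, 2, 1]
r2 m[sun→φ1] = [1, 7, 6]
r2 m[sun→φ6] = [5, 7, 7]
r2 m[sprk→φ2] = [10, 2, 6]
r2 m[sprk→φ3] = [7, 3, 10]
r2 m[sprk→φ7] = [8, 1, 9]
r2 m[sprk→φ8] = [10, 3, 11]
r2 m[sprk→φ9] = [5, 3, 8]
r2 m[snow→φ1] = [0, 1, 3]
r2 m[snow→φ6] = [1, 2, 1]
r2 m[slip→φ3] = [2, 4, 1]
r2 m[slip→φ5] = [0, 5, 0]
r2 m[wind→φ0] = [7, 7, 8]
r2 m[wind→φ2] = [10, 8, 6]
r2 m[wind→φ4] = [9, 12, 7]
r2 m[wind→φ5] = [8, 11, 6]
r2 m[wind→φ7] = [8, 10, 5]
r2 m[wind→φ8] = [8, 12, 8]
r2 m[ice→φ4] = [5, 0, 3]
r2 m[ice→φ9] = [2, 0, 1]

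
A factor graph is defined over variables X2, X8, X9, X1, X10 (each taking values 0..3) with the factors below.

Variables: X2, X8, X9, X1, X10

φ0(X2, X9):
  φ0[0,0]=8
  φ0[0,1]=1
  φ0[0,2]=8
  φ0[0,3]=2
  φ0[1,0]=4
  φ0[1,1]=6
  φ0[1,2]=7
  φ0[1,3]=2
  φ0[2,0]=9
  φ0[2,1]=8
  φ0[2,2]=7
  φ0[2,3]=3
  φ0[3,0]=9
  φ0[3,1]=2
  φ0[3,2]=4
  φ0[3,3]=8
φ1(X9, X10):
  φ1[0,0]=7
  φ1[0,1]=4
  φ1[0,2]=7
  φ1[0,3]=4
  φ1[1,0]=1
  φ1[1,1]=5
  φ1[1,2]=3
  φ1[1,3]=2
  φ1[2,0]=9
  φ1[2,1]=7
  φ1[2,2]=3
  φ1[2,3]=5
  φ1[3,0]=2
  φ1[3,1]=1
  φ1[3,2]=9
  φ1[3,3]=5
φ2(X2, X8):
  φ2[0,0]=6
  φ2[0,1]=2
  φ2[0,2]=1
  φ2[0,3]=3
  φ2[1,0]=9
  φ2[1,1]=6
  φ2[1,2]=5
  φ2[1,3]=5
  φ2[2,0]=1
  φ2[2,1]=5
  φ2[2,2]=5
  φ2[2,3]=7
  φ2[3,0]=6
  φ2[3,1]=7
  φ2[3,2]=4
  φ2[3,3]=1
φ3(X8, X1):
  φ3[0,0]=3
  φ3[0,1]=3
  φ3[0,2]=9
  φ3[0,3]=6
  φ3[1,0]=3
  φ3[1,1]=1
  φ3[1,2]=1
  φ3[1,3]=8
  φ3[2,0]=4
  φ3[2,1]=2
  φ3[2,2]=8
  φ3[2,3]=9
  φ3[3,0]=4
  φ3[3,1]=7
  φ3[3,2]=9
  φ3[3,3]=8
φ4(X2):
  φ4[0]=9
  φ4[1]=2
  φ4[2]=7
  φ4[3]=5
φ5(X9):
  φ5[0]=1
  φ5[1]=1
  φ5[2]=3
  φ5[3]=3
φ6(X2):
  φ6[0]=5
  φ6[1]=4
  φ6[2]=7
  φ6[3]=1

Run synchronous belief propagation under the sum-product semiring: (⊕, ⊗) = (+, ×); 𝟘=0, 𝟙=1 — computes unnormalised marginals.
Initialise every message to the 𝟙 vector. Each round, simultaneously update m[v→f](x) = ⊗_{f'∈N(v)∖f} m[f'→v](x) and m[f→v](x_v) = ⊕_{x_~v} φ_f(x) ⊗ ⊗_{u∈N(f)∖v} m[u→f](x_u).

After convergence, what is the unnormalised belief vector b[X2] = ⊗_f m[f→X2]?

b[X2] = [10081575, 3173760, 18344179, 1543460]

init: all messages = 𝟙 over 4 values
r1 m[φ0→X2] = [19, 19, 27, 23]
r1 m[φ0→X9] = [30, 17, 26, 15]
r1 m[φ1→X9] = [22, 11, 24, 17]
r1 m[φ1→X10] = [19, 17, 22, 16]
r1 m[φ2→X2] = [12, 25, 18, 18]
r1 m[φ2→X8] = [22, 20, 15, 16]
r1 m[φ3→X8] = [21, 13, 23, 28]
r1 m[φ3→X1] = [14, 13, 27, 31]
r1 m[φ4→X2] = [9, 2, 7, 5]
r1 m[φ5→X9] = [1, 1, 3, 3]
r1 m[φ6→X2] = [5, 4, 7, 1]
r1 m[X2→φ0] = [1, 1, 1, 1]
r1 m[X2→φ2] = [1, 1, 1, 1]
r1 m[X2→φ4] = [1, 1, 1, 1]
r1 m[X2→φ6] = [1, 1, 1, 1]
r1 m[X8→φ2] = [1, 1, 1, 1]
r1 m[X8→φ3] = [1, 1, 1, 1]
r1 m[X9→φ0] = [1, 1, 1, 1]
r1 m[X9→φ1] = [1, 1, 1, 1]
r1 m[X9→φ5] = [1, 1, 1, 1]
r1 m[X1→φ3] = [1, 1, 1, 1]
r1 m[X10→φ1] = [1, 1, 1, 1]
r2 m[φ0→X2] = [19, 19, 27, 23]
r2 m[φ0→X9] = [30, 17, 26, 15]
r2 m[φ1→X9] = [22, 11, 24, 17]
r2 m[φ1→X10] = [19, 17, 22, 16]
r2 m[φ2→X2] = [12, 25, 18, 18]
r2 m[φ2→X8] = [22, 20, 15, 16]
r2 m[φ3→X8] = [21, 13, 23, 28]
r2 m[φ3→X1] = [14, 13, 27, 31]
r2 m[φ4→X2] = [9, 2, 7, 5]
r2 m[φ5→X9] = [1, 1, 3, 3]
r2 m[φ6→X2] = [5, 4, 7, 1]
r2 m[X2→φ0] = [540, 200, 882, 90]
r2 m[X2→φ2] = [855, 152, 1323, 115]
r2 m[X2→φ4] = [1140, 1900, 3402, 414]
r2 m[X2→φ6] = [2052, 950, 3402, 2070]
r2 m[X8→φ2] = [21, 13, 23, 28]
r2 m[X8→φ3] = [22, 20, 15, 16]
r2 m[X9→φ0] = [22, 11, 72, 51]
r2 m[X9→φ1] = [30, 17, 78, 45]
r2 m[X9→φ5] = [660, 187, 624, 255]
r2 m[X1→φ3] = [1, 1, 1, 1]
r2 m[X10→φ1] = [1, 1, 1, 1]
r3 m[φ0→X2] = [865, 760, 943, 916]
r3 m[φ0→X9] = [13868, 8976, 12254, 4846]
r3 m[φ1→X9] = [22, 11, 24, 17]
r3 m[φ1→X10] = [1019, 796, 900, 769]
r3 m[φ2→X2] = [259, 522, 397, 337]
r3 m[φ2→X8] = [8511, 10042, 8690, 12701]
r3 m[φ3→X8] = [21, 13, 23, 28]
r3 m[φ3→X1] = [250, 228, 482, 555]
r3 m[φ4→X2] = [9, 2, 7, 5]
r3 m[φ5→X9] = [1, 1, 3, 3]
r3 m[φ6→X2] = [5, 4, 7, 1]
r3 m[X2→φ0] = [540, 200, 882, 90]
r3 m[X2→φ2] = [855, 152, 1323, 115]
r3 m[X2→φ4] = [1140, 1900, 3402, 414]
r3 m[X2→φ6] = [2052, 950, 3402, 2070]
r3 m[X8→φ2] = [21, 13, 23, 28]
r3 m[X8→φ3] = [22, 20, 15, 16]
r3 m[X9→φ0] = [22, 11, 72, 51]
r3 m[X9→φ1] = [30, 17, 78, 45]
r3 m[X9→φ5] = [660, 187, 624, 255]
r3 m[X1→φ3] = [1, 1, 1, 1]
r3 m[X10→φ1] = [1, 1, 1, 1]
r4 m[φ0→X2] = [865, 760, 943, 916]
r4 m[φ0→X9] = [13868, 8976, 12254, 4846]
r4 m[φ1→X9] = [22, 11, 24, 17]
r4 m[φ1→X10] = [1019, 796, 900, 769]
r4 m[φ2→X2] = [259, 522, 397, 337]
r4 m[φ2→X8] = [8511, 10042, 8690, 12701]
r4 m[φ3→X8] = [21, 13, 23, 28]
r4 m[φ3→X1] = [250, 228, 482, 555]
r4 m[φ4→X2] = [9, 2, 7, 5]
r4 m[φ5→X9] = [1, 1, 3, 3]
r4 m[φ6→X2] = [5, 4, 7, 1]
r4 m[X2→φ0] = [11655, 4176, 19453, 1685]
r4 m[X2→φ2] = [38925, 6080, 46207, 4580]
r4 m[X2→φ4] = [1120175, 1586880, 2620597, 308692]
r4 m[X2→φ6] = [2016315, 793440, 2620597, 1543460]
r4 m[X8→φ2] = [21, 13, 23, 28]
r4 m[X8→φ3] = [8511, 10042, 8690, 12701]
r4 m[X9→φ0] = [22, 11, 72, 51]
r4 m[X9→φ1] = [13868, 8976, 36762, 14538]
r4 m[X9→φ5] = [305096, 98736, 294096, 82382]
r4 m[X1→φ3] = [1, 1, 1, 1]
r4 m[X10→φ1] = [1, 1, 1, 1]
r5 m[φ0→X2] = [865, 760, 943, 916]
r5 m[φ0→X9] = [300186, 195705, 265383, 103501]
r5 m[φ1→X9] = [22, 11, 24, 17]
r5 m[φ1→X10] = [465986, 372224, 365132, 329924]
r5 m[φ2→X2] = [259, 522, 397, 337]
r5 m[φ2→X8] = [361957, 377425, 318680, 475204]
r5 m[φ3→X8] = [21, 13, 23, 28]
r5 m[φ3→X1] = [141223, 141862, 270470, 311220]
r5 m[φ4→X2] = [9, 2, 7, 5]
r5 m[φ5→X9] = [1, 1, 3, 3]
r5 m[φ6→X2] = [5, 4, 7, 1]
r5 m[X2→φ0] = [11655, 4176, 19453, 1685]
r5 m[X2→φ2] = [38925, 6080, 46207, 4580]
r5 m[X2→φ4] = [1120175, 1586880, 2620597, 308692]
r5 m[X2→φ6] = [2016315, 793440, 2620597, 1543460]
r5 m[X8→φ2] = [21, 13, 23, 28]
r5 m[X8→φ3] = [8511, 10042, 8690, 12701]
r5 m[X9→φ0] = [22, 11, 72, 51]
r5 m[X9→φ1] = [13868, 8976, 36762, 14538]
r5 m[X9→φ5] = [305096, 98736, 294096, 82382]
r5 m[X1→φ3] = [1, 1, 1, 1]
r5 m[X10→φ1] = [1, 1, 1, 1]
r6 m[φ0→X2] = [865, 760, 943, 916]
r6 m[φ0→X9] = [300186, 195705, 265383, 103501]
r6 m[φ1→X9] = [22, 11, 24, 17]
r6 m[φ1→X10] = [465986, 372224, 365132, 329924]
r6 m[φ2→X2] = [259, 522, 397, 337]
r6 m[φ2→X8] = [361957, 377425, 318680, 475204]
r6 m[φ3→X8] = [21, 13, 23, 28]
r6 m[φ3→X1] = [141223, 141862, 270470, 311220]
r6 m[φ4→X2] = [9, 2, 7, 5]
r6 m[φ5→X9] = [1, 1, 3, 3]
r6 m[φ6→X2] = [5, 4, 7, 1]
r6 m[X2→φ0] = [11655, 4176, 19453, 1685]
r6 m[X2→φ2] = [38925, 6080, 46207, 4580]
r6 m[X2→φ4] = [1120175, 1586880, 2620597, 308692]
r6 m[X2→φ6] = [2016315, 793440, 2620597, 1543460]
r6 m[X8→φ2] = [21, 13, 23, 28]
r6 m[X8→φ3] = [361957, 377425, 318680, 475204]
r6 m[X9→φ0] = [22, 11, 72, 51]
r6 m[X9→φ1] = [300186, 195705, 796149, 310503]
r6 m[X9→φ5] = [6604092, 2152755, 6369192, 1759517]
r6 m[X1→φ3] = [1, 1, 1, 1]
r6 m[X10→φ1] = [1, 1, 1, 1]
r7 m[φ0→X2] = [865, 760, 943, 916]
r7 m[φ0→X9] = [300186, 195705, 265383, 103501]
r7 m[φ1→X9] = [22, 11, 24, 17]
r7 m[φ1→X10] = [10083354, 8062815, 7871391, 7125414]
r7 m[φ2→X2] = [259, 522, 397, 337]
r7 m[φ2→X8] = [361957, 377425, 318680, 475204]
r7 m[φ3→X8] = [21, 13, 23, 28]
r7 m[φ3→X1] = [5393682, 5427084, 10461314, 11860894]
r7 m[φ4→X2] = [9, 2, 7, 5]
r7 m[φ5→X9] = [1, 1, 3, 3]
r7 m[φ6→X2] = [5, 4, 7, 1]
r7 m[X2→φ0] = [11655, 4176, 19453, 1685]
r7 m[X2→φ2] = [38925, 6080, 46207, 4580]
r7 m[X2→φ4] = [1120175, 1586880, 2620597, 308692]
r7 m[X2→φ6] = [2016315, 793440, 2620597, 1543460]
r7 m[X8→φ2] = [21, 13, 23, 28]
r7 m[X8→φ3] = [361957, 377425, 318680, 475204]
r7 m[X9→φ0] = [22, 11, 72, 51]
r7 m[X9→φ1] = [300186, 195705, 796149, 310503]
r7 m[X9→φ5] = [6604092, 2152755, 6369192, 1759517]
r7 m[X1→φ3] = [1, 1, 1, 1]
r7 m[X10→φ1] = [1, 1, 1, 1]
r8 m[φ0→X2] = [865, 760, 943, 916]
r8 m[φ0→X9] = [300186, 195705, 265383, 103501]
r8 m[φ1→X9] = [22, 11, 24, 17]
r8 m[φ1→X10] = [10083354, 8062815, 7871391, 7125414]
r8 m[φ2→X2] = [259, 522, 397, 337]
r8 m[φ2→X8] = [361957, 377425, 318680, 475204]
r8 m[φ3→X8] = [21, 13, 23, 28]
r8 m[φ3→X1] = [5393682, 5427084, 10461314, 11860894]
r8 m[φ4→X2] = [9, 2, 7, 5]
r8 m[φ5→X9] = [1, 1, 3, 3]
r8 m[φ6→X2] = [5, 4, 7, 1]
r8 m[X2→φ0] = [11655, 4176, 19453, 1685]
r8 m[X2→φ2] = [38925, 6080, 46207, 4580]
r8 m[X2→φ4] = [1120175, 1586880, 2620597, 308692]
r8 m[X2→φ6] = [2016315, 793440, 2620597, 1543460]
r8 m[X8→φ2] = [21, 13, 23, 28]
r8 m[X8→φ3] = [361957, 377425, 318680, 475204]
r8 m[X9→φ0] = [22, 11, 72, 51]
r8 m[X9→φ1] = [300186, 195705, 796149, 310503]
r8 m[X9→φ5] = [6604092, 2152755, 6369192, 1759517]
r8 m[X1→φ3] = [1, 1, 1, 1]
r8 m[X10→φ1] = [1, 1, 1, 1]
fixed point reached at round 8
b[X2] = ⊗ incoming = [10081575, 3173760, 18344179, 1543460]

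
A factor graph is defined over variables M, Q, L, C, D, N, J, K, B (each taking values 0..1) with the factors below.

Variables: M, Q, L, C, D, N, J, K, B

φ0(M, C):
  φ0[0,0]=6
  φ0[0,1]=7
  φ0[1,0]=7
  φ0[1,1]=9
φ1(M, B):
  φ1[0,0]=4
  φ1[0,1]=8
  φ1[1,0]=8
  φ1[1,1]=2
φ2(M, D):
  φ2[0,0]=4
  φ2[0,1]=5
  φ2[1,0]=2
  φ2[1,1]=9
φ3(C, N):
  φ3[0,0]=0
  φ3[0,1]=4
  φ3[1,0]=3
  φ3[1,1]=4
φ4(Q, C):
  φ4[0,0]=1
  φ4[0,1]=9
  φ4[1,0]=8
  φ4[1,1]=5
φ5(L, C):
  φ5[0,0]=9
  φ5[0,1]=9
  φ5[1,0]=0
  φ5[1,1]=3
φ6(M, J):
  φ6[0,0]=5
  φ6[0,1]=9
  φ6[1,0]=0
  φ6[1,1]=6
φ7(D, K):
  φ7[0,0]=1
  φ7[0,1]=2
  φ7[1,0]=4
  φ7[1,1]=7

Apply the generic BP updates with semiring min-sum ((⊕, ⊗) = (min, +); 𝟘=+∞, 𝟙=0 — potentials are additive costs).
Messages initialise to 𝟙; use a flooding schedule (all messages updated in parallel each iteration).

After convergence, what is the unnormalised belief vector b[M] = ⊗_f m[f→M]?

b[M] = [21, 13]

init: all messages = 𝟙 over 2 values
r1 m[φ0→M] = [6, 7]
r1 m[φ0→C] = [6, 7]
r1 m[φ1→M] = [4, 2]
r1 m[φ1→B] = [4, 2]
r1 m[φ2→M] = [4, 2]
r1 m[φ2→D] = [2, 5]
r1 m[φ3→C] = [0, 3]
r1 m[φ3→N] = [0, 4]
r1 m[φ4→Q] = [1, 5]
r1 m[φ4→C] = [1, 5]
r1 m[φ5→L] = [9, 0]
r1 m[φ5→C] = [0, 3]
r1 m[φ6→M] = [5, 0]
r1 m[φ6→J] = [0, 6]
r1 m[φ7→D] = [1, 4]
r1 m[φ7→K] = [1, 2]
r1 m[M→φ0] = [0, 0]
r1 m[M→φ1] = [0, 0]
r1 m[M→φ2] = [0, 0]
r1 m[M→φ6] = [0, 0]
r1 m[Q→φ4] = [0, 0]
r1 m[L→φ5] = [0, 0]
r1 m[C→φ0] = [0, 0]
r1 m[C→φ3] = [0, 0]
r1 m[C→φ4] = [0, 0]
r1 m[C→φ5] = [0, 0]
r1 m[D→φ2] = [0, 0]
r1 m[D→φ7] = [0, 0]
r1 m[N→φ3] = [0, 0]
r1 m[J→φ6] = [0, 0]
r1 m[K→φ7] = [0, 0]
r1 m[B→φ1] = [0, 0]
r2 m[φ0→M] = [6, 7]
r2 m[φ0→C] = [6, 7]
r2 m[φ1→M] = [4, 2]
r2 m[φ1→B] = [4, 2]
r2 m[φ2→M] = [4, 2]
r2 m[φ2→D] = [2, 5]
r2 m[φ3→C] = [0, 3]
r2 m[φ3→N] = [0, 4]
r2 m[φ4→Q] = [1, 5]
r2 m[φ4→C] = [1, 5]
r2 m[φ5→L] = [9, 0]
r2 m[φ5→C] = [0, 3]
r2 m[φ6→M] = [5, 0]
r2 m[φ6→J] = [0, 6]
r2 m[φ7→D] = [1, 4]
r2 m[φ7→K] = [1, 2]
r2 m[M→φ0] = [13, 4]
r2 m[M→φ1] = [15, 9]
r2 m[M→φ2] = [15, 9]
r2 m[M→φ6] = [14, 11]
r2 m[Q→φ4] = [0, 0]
r2 m[L→φ5] = [0, 0]
r2 m[C→φ0] = [1, 11]
r2 m[C→φ3] = [7, 15]
r2 m[C→φ4] = [6, 13]
r2 m[C→φ5] = [7, 15]
r2 m[D→φ2] = [1, 4]
r2 m[D→φ7] = [2, 5]
r2 m[N→φ3] = [0, 0]
r2 m[J→φ6] = [0, 0]
r2 m[K→φ7] = [0, 0]
r2 m[B→φ1] = [0, 0]
r3 m[φ0→M] = [7, 8]
r3 m[φ0→C] = [11, 13]
r3 m[φ1→M] = [4, 2]
r3 m[φ1→B] = [17, 11]
r3 m[φ2→M] = [5, 3]
r3 m[φ2→D] = [11, 18]
r3 m[φ3→C] = [0, 3]
r3 m[φ3→N] = [7, 11]
r3 m[φ4→Q] = [7, 14]
r3 m[φ4→C] = [1, 5]
r3 m[φ5→L] = [16, 7]
r3 m[φ5→C] = [0, 3]
r3 m[φ6→M] = [5, 0]
r3 m[φ6→J] = [11, 17]
r3 m[φ7→D] = [1, 4]
r3 m[φ7→K] = [3, 4]
r3 m[M→φ0] = [13, 4]
r3 m[M→φ1] = [15, 9]
r3 m[M→φ2] = [15, 9]
r3 m[M→φ6] = [14, 11]
r3 m[Q→φ4] = [0, 0]
r3 m[L→φ5] = [0, 0]
r3 m[C→φ0] = [1, 11]
r3 m[C→φ3] = [7, 15]
r3 m[C→φ4] = [6, 13]
r3 m[C→φ5] = [7, 15]
r3 m[D→φ2] = [1, 4]
r3 m[D→φ7] = [2, 5]
r3 m[N→φ3] = [0, 0]
r3 m[J→φ6] = [0, 0]
r3 m[K→φ7] = [0, 0]
r3 m[B→φ1] = [0, 0]
r4 m[φ0→M] = [7, 8]
r4 m[φ0→C] = [11, 13]
r4 m[φ1→M] = [4, 2]
r4 m[φ1→B] = [17, 11]
r4 m[φ2→M] = [5, 3]
r4 m[φ2→D] = [11, 18]
r4 m[φ3→C] = [0, 3]
r4 m[φ3→N] = [7, 11]
r4 m[φ4→Q] = [7, 14]
r4 m[φ4→C] = [1, 5]
r4 m[φ5→L] = [16, 7]
r4 m[φ5→C] = [0, 3]
r4 m[φ6→M] = [5, 0]
r4 m[φ6→J] = [11, 17]
r4 m[φ7→D] = [1, 4]
r4 m[φ7→K] = [3, 4]
r4 m[M→φ0] = [14, 5]
r4 m[M→φ1] = [17, 11]
r4 m[M→φ2] = [16, 10]
r4 m[M→φ6] = [16, 13]
r4 m[Q→φ4] = [0, 0]
r4 m[L→φ5] = [0, 0]
r4 m[C→φ0] = [1, 11]
r4 m[C→φ3] = [12, 21]
r4 m[C→φ4] = [11, 19]
r4 m[C→φ5] = [12, 21]
r4 m[D→φ2] = [1, 4]
r4 m[D→φ7] = [11, 18]
r4 m[N→φ3] = [0, 0]
r4 m[J→φ6] = [0, 0]
r4 m[K→φ7] = [0, 0]
r4 m[B→φ1] = [0, 0]
r5 m[φ0→M] = [7, 8]
r5 m[φ0→C] = [12, 14]
r5 m[φ1→M] = [4, 2]
r5 m[φ1→B] = [19, 13]
r5 m[φ2→M] = [5, 3]
r5 m[φ2→D] = [12, 19]
r5 m[φ3→C] = [0, 3]
r5 m[φ3→N] = [12, 16]
r5 m[φ4→Q] = [12, 19]
r5 m[φ4→C] = [1, 5]
r5 m[φ5→L] = [21, 12]
r5 m[φ5→C] = [0, 3]
r5 m[φ6→M] = [5, 0]
r5 m[φ6→J] = [13, 19]
r5 m[φ7→D] = [1, 4]
r5 m[φ7→K] = [12, 13]
r5 m[M→φ0] = [14, 5]
r5 m[M→φ1] = [17, 11]
r5 m[M→φ2] = [16, 10]
r5 m[M→φ6] = [16, 13]
r5 m[Q→φ4] = [0, 0]
r5 m[L→φ5] = [0, 0]
r5 m[C→φ0] = [1, 11]
r5 m[C→φ3] = [12, 21]
r5 m[C→φ4] = [11, 19]
r5 m[C→φ5] = [12, 21]
r5 m[D→φ2] = [1, 4]
r5 m[D→φ7] = [11, 18]
r5 m[N→φ3] = [0, 0]
r5 m[J→φ6] = [0, 0]
r5 m[K→φ7] = [0, 0]
r5 m[B→φ1] = [0, 0]
r6 m[φ0→M] = [7, 8]
r6 m[φ0→C] = [12, 14]
r6 m[φ1→M] = [4, 2]
r6 m[φ1→B] = [19, 13]
r6 m[φ2→M] = [5, 3]
r6 m[φ2→D] = [12, 19]
r6 m[φ3→C] = [0, 3]
r6 m[φ3→N] = [12, 16]
r6 m[φ4→Q] = [12, 19]
r6 m[φ4→C] = [1, 5]
r6 m[φ5→L] = [21, 12]
r6 m[φ5→C] = [0, 3]
r6 m[φ6→M] = [5, 0]
r6 m[φ6→J] = [13, 19]
r6 m[φ7→D] = [1, 4]
r6 m[φ7→K] = [12, 13]
r6 m[M→φ0] = [14, 5]
r6 m[M→φ1] = [17, 11]
r6 m[M→φ2] = [16, 10]
r6 m[M→φ6] = [16, 13]
r6 m[Q→φ4] = [0, 0]
r6 m[L→φ5] = [0, 0]
r6 m[C→φ0] = [1, 11]
r6 m[C→φ3] = [13, 22]
r6 m[C→φ4] = [12, 20]
r6 m[C→φ5] = [13, 22]
r6 m[D→φ2] = [1, 4]
r6 m[D→φ7] = [12, 19]
r6 m[N→φ3] = [0, 0]
r6 m[J→φ6] = [0, 0]
r6 m[K→φ7] = [0, 0]
r6 m[B→φ1] = [0, 0]
r7 m[φ0→M] = [7, 8]
r7 m[φ0→C] = [12, 14]
r7 m[φ1→M] = [4, 2]
r7 m[φ1→B] = [19, 13]
r7 m[φ2→M] = [5, 3]
r7 m[φ2→D] = [12, 19]
r7 m[φ3→C] = [0, 3]
r7 m[φ3→N] = [13, 17]
r7 m[φ4→Q] = [13, 20]
r7 m[φ4→C] = [1, 5]
r7 m[φ5→L] = [22, 13]
r7 m[φ5→C] = [0, 3]
r7 m[φ6→M] = [5, 0]
r7 m[φ6→J] = [13, 19]
r7 m[φ7→D] = [1, 4]
r7 m[φ7→K] = [13, 14]
r7 m[M→φ0] = [14, 5]
r7 m[M→φ1] = [17, 11]
r7 m[M→φ2] = [16, 10]
r7 m[M→φ6] = [16, 13]
r7 m[Q→φ4] = [0, 0]
r7 m[L→φ5] = [0, 0]
r7 m[C→φ0] = [1, 11]
r7 m[C→φ3] = [13, 22]
r7 m[C→φ4] = [12, 20]
r7 m[C→φ5] = [13, 22]
r7 m[D→φ2] = [1, 4]
r7 m[D→φ7] = [12, 19]
r7 m[N→φ3] = [0, 0]
r7 m[J→φ6] = [0, 0]
r7 m[K→φ7] = [0, 0]
r7 m[B→φ1] = [0, 0]
r8 m[φ0→M] = [7, 8]
r8 m[φ0→C] = [12, 14]
r8 m[φ1→M] = [4, 2]
r8 m[φ1→B] = [19, 13]
r8 m[φ2→M] = [5, 3]
r8 m[φ2→D] = [12, 19]
r8 m[φ3→C] = [0, 3]
r8 m[φ3→N] = [13, 17]
r8 m[φ4→Q] = [13, 20]
r8 m[φ4→C] = [1, 5]
r8 m[φ5→L] = [22, 13]
r8 m[φ5→C] = [0, 3]
r8 m[φ6→M] = [5, 0]
r8 m[φ6→J] = [13, 19]
r8 m[φ7→D] = [1, 4]
r8 m[φ7→K] = [13, 14]
r8 m[M→φ0] = [14, 5]
r8 m[M→φ1] = [17, 11]
r8 m[M→φ2] = [16, 10]
r8 m[M→φ6] = [16, 13]
r8 m[Q→φ4] = [0, 0]
r8 m[L→φ5] = [0, 0]
r8 m[C→φ0] = [1, 11]
r8 m[C→φ3] = [13, 22]
r8 m[C→φ4] = [12, 20]
r8 m[C→φ5] = [13, 22]
r8 m[D→φ2] = [1, 4]
r8 m[D→φ7] = [12, 19]
r8 m[N→φ3] = [0, 0]
r8 m[J→φ6] = [0, 0]
r8 m[K→φ7] = [0, 0]
r8 m[B→φ1] = [0, 0]
fixed point reached at round 8
b[M] = ⊗ incoming = [21, 13]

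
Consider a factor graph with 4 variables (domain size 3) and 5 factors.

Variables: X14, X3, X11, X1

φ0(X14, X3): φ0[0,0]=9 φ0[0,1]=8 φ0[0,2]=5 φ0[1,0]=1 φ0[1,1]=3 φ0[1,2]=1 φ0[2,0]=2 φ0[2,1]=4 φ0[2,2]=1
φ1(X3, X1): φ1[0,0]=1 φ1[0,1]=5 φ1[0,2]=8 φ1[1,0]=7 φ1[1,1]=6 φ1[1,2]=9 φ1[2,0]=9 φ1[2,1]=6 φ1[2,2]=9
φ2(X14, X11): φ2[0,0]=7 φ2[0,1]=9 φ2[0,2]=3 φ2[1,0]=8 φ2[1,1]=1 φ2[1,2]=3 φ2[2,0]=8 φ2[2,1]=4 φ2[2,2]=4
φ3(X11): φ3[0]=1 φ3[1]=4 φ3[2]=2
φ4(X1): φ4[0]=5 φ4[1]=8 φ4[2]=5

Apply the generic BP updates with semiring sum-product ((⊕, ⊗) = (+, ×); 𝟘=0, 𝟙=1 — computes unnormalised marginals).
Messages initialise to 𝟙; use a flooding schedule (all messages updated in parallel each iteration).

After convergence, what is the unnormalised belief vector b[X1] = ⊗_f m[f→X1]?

b[X1] = [35980, 62632, 60025]

init: all messages = 𝟙 over 3 values
r1 m[φ0→X14] = [22, 5, 7]
r1 m[φ0→X3] = [12, 15, 7]
r1 m[φ1→X3] = [14, 22, 24]
r1 m[φ1→X1] = [17, 17, 26]
r1 m[φ2→X14] = [19, 12, 16]
r1 m[φ2→X11] = [23, 14, 10]
r1 m[φ3→X11] = [1, 4, 2]
r1 m[φ4→X1] = [5, 8, 5]
r1 m[X14→φ0] = [1, 1, 1]
r1 m[X14→φ2] = [1, 1, 1]
r1 m[X3→φ0] = [1, 1, 1]
r1 m[X3→φ1] = [1, 1, 1]
r1 m[X11→φ2] = [1, 1, 1]
r1 m[X11→φ3] = [1, 1, 1]
r1 m[X1→φ1] = [1, 1, 1]
r1 m[X1→φ4] = [1, 1, 1]
r2 m[φ0→X14] = [22, 5, 7]
r2 m[φ0→X3] = [12, 15, 7]
r2 m[φ1→X3] = [14, 22, 24]
r2 m[φ1→X1] = [17, 17, 26]
r2 m[φ2→X14] = [19, 12, 16]
r2 m[φ2→X11] = [23, 14, 10]
r2 m[φ3→X11] = [1, 4, 2]
r2 m[φ4→X1] = [5, 8, 5]
r2 m[X14→φ0] = [19, 12, 16]
r2 m[X14→φ2] = [22, 5, 7]
r2 m[X3→φ0] = [14, 22, 24]
r2 m[X3→φ1] = [12, 15, 7]
r2 m[X11→φ2] = [1, 4, 2]
r2 m[X11→φ3] = [23, 14, 10]
r2 m[X1→φ1] = [5, 8, 5]
r2 m[X1→φ4] = [17, 17, 26]
r3 m[φ0→X14] = [422, 104, 140]
r3 m[φ0→X3] = [215, 252, 123]
r3 m[φ1→X3] = [85, 128, 138]
r3 m[φ1→X1] = [180, 192, 294]
r3 m[φ2→X14] = [49, 18, 32]
r3 m[φ2→X11] = [250, 231, 109]
r3 m[φ3→X11] = [1, 4, 2]
r3 m[φ4→X1] = [5, 8, 5]
r3 m[X14→φ0] = [19, 12, 16]
r3 m[X14→φ2] = [22, 5, 7]
r3 m[X3→φ0] = [14, 22, 24]
r3 m[X3→φ1] = [12, 15, 7]
r3 m[X11→φ2] = [1, 4, 2]
r3 m[X11→φ3] = [23, 14, 10]
r3 m[X1→φ1] = [5, 8, 5]
r3 m[X1→φ4] = [17, 17, 26]
r4 m[φ0→X14] = [422, 104, 140]
r4 m[φ0→X3] = [215, 252, 123]
r4 m[φ1→X3] = [85, 128, 138]
r4 m[φ1→X1] = [180, 192, 294]
r4 m[φ2→X14] = [49, 18, 32]
r4 m[φ2→X11] = [250, 231, 109]
r4 m[φ3→X11] = [1, 4, 2]
r4 m[φ4→X1] = [5, 8, 5]
r4 m[X14→φ0] = [49, 18, 32]
r4 m[X14→φ2] = [422, 104, 140]
r4 m[X3→φ0] = [85, 128, 138]
r4 m[X3→φ1] = [215, 252, 123]
r4 m[X11→φ2] = [1, 4, 2]
r4 m[X11→φ3] = [250, 231, 109]
r4 m[X1→φ1] = [5, 8, 5]
r4 m[X1→φ4] = [180, 192, 294]
r5 m[φ0→X14] = [2479, 607, 820]
r5 m[φ0→X3] = [523, 574, 295]
r5 m[φ1→X3] = [85, 128, 138]
r5 m[φ1→X1] = [3086, 3325, 5095]
r5 m[φ2→X14] = [49, 18, 32]
r5 m[φ2→X11] = [4906, 4462, 2138]
r5 m[φ3→X11] = [1, 4, 2]
r5 m[φ4→X1] = [5, 8, 5]
r5 m[X14→φ0] = [49, 18, 32]
r5 m[X14→φ2] = [422, 104, 140]
r5 m[X3→φ0] = [85, 128, 138]
r5 m[X3→φ1] = [215, 252, 123]
r5 m[X11→φ2] = [1, 4, 2]
r5 m[X11→φ3] = [250, 231, 109]
r5 m[X1→φ1] = [5, 8, 5]
r5 m[X1→φ4] = [180, 192, 294]
r6 m[φ0→X14] = [2479, 607, 820]
r6 m[φ0→X3] = [523, 574, 295]
r6 m[φ1→X3] = [85, 128, 138]
r6 m[φ1→X1] = [3086, 3325, 5095]
r6 m[φ2→X14] = [49, 18, 32]
r6 m[φ2→X11] = [4906, 4462, 2138]
r6 m[φ3→X11] = [1, 4, 2]
r6 m[φ4→X1] = [5, 8, 5]
r6 m[X14→φ0] = [49, 18, 32]
r6 m[X14→φ2] = [2479, 607, 820]
r6 m[X3→φ0] = [85, 128, 138]
r6 m[X3→φ1] = [523, 574, 295]
r6 m[X11→φ2] = [1, 4, 2]
r6 m[X11→φ3] = [4906, 4462, 2138]
r6 m[X1→φ1] = [5, 8, 5]
r6 m[X1→φ4] = [3086, 3325, 5095]
r7 m[φ0→X14] = [2479, 607, 820]
r7 m[φ0→X3] = [523, 574, 295]
r7 m[φ1→X3] = [85, 128, 138]
r7 m[φ1→X1] = [7196, 7829, 12005]
r7 m[φ2→X14] = [49, 18, 32]
r7 m[φ2→X11] = [28769, 26198, 12538]
r7 m[φ3→X11] = [1, 4, 2]
r7 m[φ4→X1] = [5, 8, 5]
r7 m[X14→φ0] = [49, 18, 32]
r7 m[X14→φ2] = [2479, 607, 820]
r7 m[X3→φ0] = [85, 128, 138]
r7 m[X3→φ1] = [523, 574, 295]
r7 m[X11→φ2] = [1, 4, 2]
r7 m[X11→φ3] = [4906, 4462, 2138]
r7 m[X1→φ1] = [5, 8, 5]
r7 m[X1→φ4] = [3086, 3325, 5095]
r8 m[φ0→X14] = [2479, 607, 820]
r8 m[φ0→X3] = [523, 574, 295]
r8 m[φ1→X3] = [85, 128, 138]
r8 m[φ1→X1] = [7196, 7829, 12005]
r8 m[φ2→X14] = [49, 18, 32]
r8 m[φ2→X11] = [28769, 26198, 12538]
r8 m[φ3→X11] = [1, 4, 2]
r8 m[φ4→X1] = [5, 8, 5]
r8 m[X14→φ0] = [49, 18, 32]
r8 m[X14→φ2] = [2479, 607, 820]
r8 m[X3→φ0] = [85, 128, 138]
r8 m[X3→φ1] = [523, 574, 295]
r8 m[X11→φ2] = [1, 4, 2]
r8 m[X11→φ3] = [28769, 26198, 12538]
r8 m[X1→φ1] = [5, 8, 5]
r8 m[X1→φ4] = [7196, 7829, 12005]
r9 m[φ0→X14] = [2479, 607, 820]
r9 m[φ0→X3] = [523, 574, 295]
r9 m[φ1→X3] = [85, 128, 138]
r9 m[φ1→X1] = [7196, 7829, 12005]
r9 m[φ2→X14] = [49, 18, 32]
r9 m[φ2→X11] = [28769, 26198, 12538]
r9 m[φ3→X11] = [1, 4, 2]
r9 m[φ4→X1] = [5, 8, 5]
r9 m[X14→φ0] = [49, 18, 32]
r9 m[X14→φ2] = [2479, 607, 820]
r9 m[X3→φ0] = [85, 128, 138]
r9 m[X3→φ1] = [523, 574, 295]
r9 m[X11→φ2] = [1, 4, 2]
r9 m[X11→φ3] = [28769, 26198, 12538]
r9 m[X1→φ1] = [5, 8, 5]
r9 m[X1→φ4] = [7196, 7829, 12005]
fixed point reached at round 9
b[X1] = ⊗ incoming = [35980, 62632, 60025]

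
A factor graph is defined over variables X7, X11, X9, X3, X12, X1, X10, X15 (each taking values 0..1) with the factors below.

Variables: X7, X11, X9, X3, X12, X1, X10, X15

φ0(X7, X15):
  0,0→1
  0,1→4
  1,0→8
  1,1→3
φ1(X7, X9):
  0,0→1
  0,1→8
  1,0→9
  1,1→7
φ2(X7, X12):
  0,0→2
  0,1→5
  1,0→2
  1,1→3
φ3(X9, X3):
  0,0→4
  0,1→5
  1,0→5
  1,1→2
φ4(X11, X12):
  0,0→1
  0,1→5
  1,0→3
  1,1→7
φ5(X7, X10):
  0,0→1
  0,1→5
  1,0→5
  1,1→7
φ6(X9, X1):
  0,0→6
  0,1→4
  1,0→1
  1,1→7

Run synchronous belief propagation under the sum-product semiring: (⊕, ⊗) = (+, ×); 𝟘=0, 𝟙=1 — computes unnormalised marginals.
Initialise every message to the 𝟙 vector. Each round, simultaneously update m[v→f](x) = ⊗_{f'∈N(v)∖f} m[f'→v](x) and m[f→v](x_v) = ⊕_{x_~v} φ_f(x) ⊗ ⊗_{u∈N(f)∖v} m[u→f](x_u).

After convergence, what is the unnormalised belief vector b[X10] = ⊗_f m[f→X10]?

init: all messages = 𝟙 over 2 values
r1 m[φ0→X7] = [5, 11]
r1 m[φ0→X15] = [9, 7]
r1 m[φ1→X7] = [9, 16]
r1 m[φ1→X9] = [10, 15]
r1 m[φ2→X7] = [7, 5]
r1 m[φ2→X12] = [4, 8]
r1 m[φ3→X9] = [9, 7]
r1 m[φ3→X3] = [9, 7]
r1 m[φ4→X11] = [6, 10]
r1 m[φ4→X12] = [4, 12]
r1 m[φ5→X7] = [6, 12]
r1 m[φ5→X10] = [6, 12]
r1 m[φ6→X9] = [10, 8]
r1 m[φ6→X1] = [7, 11]
r1 m[X7→φ0] = [1, 1]
r1 m[X7→φ1] = [1, 1]
r1 m[X7→φ2] = [1, 1]
r1 m[X7→φ5] = [1, 1]
r1 m[X11→φ4] = [1, 1]
r1 m[X9→φ1] = [1, 1]
r1 m[X9→φ3] = [1, 1]
r1 m[X9→φ6] = [1, 1]
r1 m[X3→φ3] = [1, 1]
r1 m[X12→φ2] = [1, 1]
r1 m[X12→φ4] = [1, 1]
r1 m[X1→φ6] = [1, 1]
r1 m[X10→φ5] = [1, 1]
r1 m[X15→φ0] = [1, 1]
r2 m[φ0→X7] = [5, 11]
r2 m[φ0→X15] = [9, 7]
r2 m[φ1→X7] = [9, 16]
r2 m[φ1→X9] = [10, 15]
r2 m[φ2→X7] = [7, 5]
r2 m[φ2→X12] = [4, 8]
r2 m[φ3→X9] = [9, 7]
r2 m[φ3→X3] = [9, 7]
r2 m[φ4→X11] = [6, 10]
r2 m[φ4→X12] = [4, 12]
r2 m[φ5→X7] = [6, 12]
r2 m[φ5→X10] = [6, 12]
r2 m[φ6→X9] = [10, 8]
r2 m[φ6→X1] = [7, 11]
r2 m[X7→φ0] = [378, 960]
r2 m[X7→φ1] = [210, 660]
r2 m[X7→φ2] = [270, 2112]
r2 m[X7→φ5] = [315, 880]
r2 m[X11→φ4] = [1, 1]
r2 m[X9→φ1] = [90, 56]
r2 m[X9→φ3] = [100, 120]
r2 m[X9→φ6] = [90, 105]
r2 m[X3→φ3] = [1, 1]
r2 m[X12→φ2] = [4, 12]
r2 m[X12→φ4] = [4, 8]
r2 m[X1→φ6] = [1, 1]
r2 m[X10→φ5] = [1, 1]
r2 m[X15→φ0] = [1, 1]
r3 m[φ0→X7] = [5, 11]
r3 m[φ0→X15] = [8058, 4392]
r3 m[φ1→X7] = [538, 1202]
r3 m[φ1→X9] = [6150, 6300]
r3 m[φ2→X7] = [68, 44]
r3 m[φ2→X12] = [4764, 7686]
r3 m[φ3→X9] = [9, 7]
r3 m[φ3→X3] = [1000, 740]
r3 m[φ4→X11] = [44, 68]
r3 m[φ4→X12] = [4, 12]
r3 m[φ5→X7] = [6, 12]
r3 m[φ5→X10] = [4715, 7735]
r3 m[φ6→X9] = [10, 8]
r3 m[φ6→X1] = [645, 1095]
r3 m[X7→φ0] = [378, 960]
r3 m[X7→φ1] = [210, 660]
r3 m[X7→φ2] = [270, 2112]
r3 m[X7→φ5] = [315, 880]
r3 m[X11→φ4] = [1, 1]
r3 m[X9→φ1] = [90, 56]
r3 m[X9→φ3] = [100, 120]
r3 m[X9→φ6] = [90, 105]
r3 m[X3→φ3] = [1, 1]
r3 m[X12→φ2] = [4, 12]
r3 m[X12→φ4] = [4, 8]
r3 m[X1→φ6] = [1, 1]
r3 m[X10→φ5] = [1, 1]
r3 m[X15→φ0] = [1, 1]
r4 m[φ0→X7] = [5, 11]
r4 m[φ0→X15] = [8058, 4392]
r4 m[φ1→X7] = [538, 1202]
r4 m[φ1→X9] = [6150, 6300]
r4 m[φ2→X7] = [68, 44]
r4 m[φ2→X12] = [4764, 7686]
r4 m[φ3→X9] = [9, 7]
r4 m[φ3→X3] = [1000, 740]
r4 m[φ4→X11] = [44, 68]
r4 m[φ4→X12] = [4, 12]
r4 m[φ5→X7] = [6, 12]
r4 m[φ5→X10] = [4715, 7735]
r4 m[φ6→X9] = [10, 8]
r4 m[φ6→X1] = [645, 1095]
r4 m[X7→φ0] = [219504, 634656]
r4 m[X7→φ1] = [2040, 5808]
r4 m[X7→φ2] = [16140, 158664]
r4 m[X7→φ5] = [182920, 581768]
r4 m[X11→φ4] = [1, 1]
r4 m[X9→φ1] = [90, 56]
r4 m[X9→φ3] = [61500, 50400]
r4 m[X9→φ6] = [55350, 44100]
r4 m[X3→φ3] = [1, 1]
r4 m[X12→φ2] = [4, 12]
r4 m[X12→φ4] = [4764, 7686]
r4 m[X1→φ6] = [1, 1]
r4 m[X10→φ5] = [1, 1]
r4 m[X15→φ0] = [1, 1]
r5 m[φ0→X7] = [5, 11]
r5 m[φ0→X15] = [5296752, 2781984]
r5 m[φ1→X7] = [538, 1202]
r5 m[φ1→X9] = [54312, 56976]
r5 m[φ2→X7] = [68, 44]
r5 m[φ2→X12] = [349608, 556692]
r5 m[φ3→X9] = [9, 7]
r5 m[φ3→X3] = [498000, 408300]
r5 m[φ4→X11] = [43194, 68094]
r5 m[φ4→X12] = [4, 12]
r5 m[φ5→X7] = [6, 12]
r5 m[φ5→X10] = [3091760, 4986976]
r5 m[φ6→X9] = [10, 8]
r5 m[φ6→X1] = [376200, 530100]
r5 m[X7→φ0] = [219504, 634656]
r5 m[X7→φ1] = [2040, 5808]
r5 m[X7→φ2] = [16140, 158664]
r5 m[X7→φ5] = [182920, 581768]
r5 m[X11→φ4] = [1, 1]
r5 m[X9→φ1] = [90, 56]
r5 m[X9→φ3] = [61500, 50400]
r5 m[X9→φ6] = [55350, 44100]
r5 m[X3→φ3] = [1, 1]
r5 m[X12→φ2] = [4, 12]
r5 m[X12→φ4] = [4764, 7686]
r5 m[X1→φ6] = [1, 1]
r5 m[X10→φ5] = [1, 1]
r5 m[X15→φ0] = [1, 1]
r6 m[φ0→X7] = [5, 11]
r6 m[φ0→X15] = [5296752, 2781984]
r6 m[φ1→X7] = [538, 1202]
r6 m[φ1→X9] = [54312, 56976]
r6 m[φ2→X7] = [68, 44]
r6 m[φ2→X12] = [349608, 556692]
r6 m[φ3→X9] = [9, 7]
r6 m[φ3→X3] = [498000, 408300]
r6 m[φ4→X11] = [43194, 68094]
r6 m[φ4→X12] = [4, 12]
r6 m[φ5→X7] = [6, 12]
r6 m[φ5→X10] = [3091760, 4986976]
r6 m[φ6→X9] = [10, 8]
r6 m[φ6→X1] = [376200, 530100]
r6 m[X7→φ0] = [219504, 634656]
r6 m[X7→φ1] = [2040, 5808]
r6 m[X7→φ2] = [16140, 158664]
r6 m[X7→φ5] = [182920, 581768]
r6 m[X11→φ4] = [1, 1]
r6 m[X9→φ1] = [90, 56]
r6 m[X9→φ3] = [543120, 455808]
r6 m[X9→φ6] = [488808, 398832]
r6 m[X3→φ3] = [1, 1]
r6 m[X12→φ2] = [4, 12]
r6 m[X12→φ4] = [349608, 556692]
r6 m[X1→φ6] = [1, 1]
r6 m[X10→φ5] = [1, 1]
r6 m[X15→φ0] = [1, 1]
r7 m[φ0→X7] = [5, 11]
r7 m[φ0→X15] = [5296752, 2781984]
r7 m[φ1→X7] = [538, 1202]
r7 m[φ1→X9] = [54312, 56976]
r7 m[φ2→X7] = [68, 44]
r7 m[φ2→X12] = [349608, 556692]
r7 m[φ3→X9] = [9, 7]
r7 m[φ3→X3] = [4451520, 3627216]
r7 m[φ4→X11] = [3133068, 4945668]
r7 m[φ4→X12] = [4, 12]
r7 m[φ5→X7] = [6, 12]
r7 m[φ5→X10] = [3091760, 4986976]
r7 m[φ6→X9] = [10, 8]
r7 m[φ6→X1] = [3331680, 4747056]
r7 m[X7→φ0] = [219504, 634656]
r7 m[X7→φ1] = [2040, 5808]
r7 m[X7→φ2] = [16140, 158664]
r7 m[X7→φ5] = [182920, 581768]
r7 m[X11→φ4] = [1, 1]
r7 m[X9→φ1] = [90, 56]
r7 m[X9→φ3] = [543120, 455808]
r7 m[X9→φ6] = [488808, 398832]
r7 m[X3→φ3] = [1, 1]
r7 m[X12→φ2] = [4, 12]
r7 m[X12→φ4] = [349608, 556692]
r7 m[X1→φ6] = [1, 1]
r7 m[X10→φ5] = [1, 1]
r7 m[X15→φ0] = [1, 1]
r8 m[φ0→X7] = [5, 11]
r8 m[φ0→X15] = [5296752, 2781984]
r8 m[φ1→X7] = [538, 1202]
r8 m[φ1→X9] = [54312, 56976]
r8 m[φ2→X7] = [68, 44]
r8 m[φ2→X12] = [349608, 556692]
r8 m[φ3→X9] = [9, 7]
r8 m[φ3→X3] = [4451520, 3627216]
r8 m[φ4→X11] = [3133068, 4945668]
r8 m[φ4→X12] = [4, 12]
r8 m[φ5→X7] = [6, 12]
r8 m[φ5→X10] = [3091760, 4986976]
r8 m[φ6→X9] = [10, 8]
r8 m[φ6→X1] = [3331680, 4747056]
r8 m[X7→φ0] = [219504, 634656]
r8 m[X7→φ1] = [2040, 5808]
r8 m[X7→φ2] = [16140, 158664]
r8 m[X7→φ5] = [182920, 581768]
r8 m[X11→φ4] = [1, 1]
r8 m[X9→φ1] = [90, 56]
r8 m[X9→φ3] = [543120, 455808]
r8 m[X9→φ6] = [488808, 398832]
r8 m[X3→φ3] = [1, 1]
r8 m[X12→φ2] = [4, 12]
r8 m[X12→φ4] = [349608, 556692]
r8 m[X1→φ6] = [1, 1]
r8 m[X10→φ5] = [1, 1]
r8 m[X15→φ0] = [1, 1]
fixed point reached at round 8
b[X10] = ⊗ incoming = [3091760, 4986976]

b[X10] = [3091760, 4986976]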